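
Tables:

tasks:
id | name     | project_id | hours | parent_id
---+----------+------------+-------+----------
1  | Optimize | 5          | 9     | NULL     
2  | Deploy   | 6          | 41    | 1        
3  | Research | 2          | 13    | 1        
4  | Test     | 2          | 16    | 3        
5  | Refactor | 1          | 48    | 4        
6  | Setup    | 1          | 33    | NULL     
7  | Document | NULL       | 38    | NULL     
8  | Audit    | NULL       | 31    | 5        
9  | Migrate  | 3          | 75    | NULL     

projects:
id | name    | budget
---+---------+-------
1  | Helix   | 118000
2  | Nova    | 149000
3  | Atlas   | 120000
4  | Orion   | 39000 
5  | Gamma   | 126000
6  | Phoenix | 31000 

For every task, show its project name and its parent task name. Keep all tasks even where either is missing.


Two LEFT JOINs from the same base table tasks: one to projects via project_id, one to tasks itself via parent_id. Both are LEFT so every task is preserved.
Match against projects:
  - task 1 (Optimize): project_id=5 -> matches Gamma
  - task 2 (Deploy): project_id=6 -> matches Phoenix
  - task 3 (Research): project_id=2 -> matches Nova
  - task 4 (Test): project_id=2 -> matches Nova
  - task 5 (Refactor): project_id=1 -> matches Helix
  - task 6 (Setup): project_id=1 -> matches Helix
  - task 7 (Document): project_id=NULL, no match -> kept with NULL
  - task 8 (Audit): project_id=NULL, no match -> kept with NULL
  - task 9 (Migrate): project_id=3 -> matches Atlas
Match against tasks (self):
  - task 1 (Optimize): parent_id=NULL -> NULL
  - task 2 (Deploy): parent_id=1 -> Optimize
  - task 3 (Research): parent_id=1 -> Optimize
  - task 4 (Test): parent_id=3 -> Research
  - task 5 (Refactor): parent_id=4 -> Test
  - task 6 (Setup): parent_id=NULL -> NULL
  - task 7 (Document): parent_id=NULL -> NULL
  - task 8 (Audit): parent_id=5 -> Refactor
  - task 9 (Migrate): parent_id=NULL -> NULL

SQL:
SELECT a.name, b.name AS project, c.name AS parent
FROM tasks a
LEFT JOIN projects b ON a.project_id = b.id
LEFT JOIN tasks c ON a.parent_id = c.id

Result:
name     | project | parent  
---------+---------+---------
Optimize | Gamma   | NULL    
Deploy   | Phoenix | Optimize
Research | Nova    | Optimize
Test     | Nova    | Research
Refactor | Helix   | Test    
Setup    | Helix   | NULL    
Document | NULL    | NULL    
Audit    | NULL    | Refactor
Migrate  | Atlas   | NULL    


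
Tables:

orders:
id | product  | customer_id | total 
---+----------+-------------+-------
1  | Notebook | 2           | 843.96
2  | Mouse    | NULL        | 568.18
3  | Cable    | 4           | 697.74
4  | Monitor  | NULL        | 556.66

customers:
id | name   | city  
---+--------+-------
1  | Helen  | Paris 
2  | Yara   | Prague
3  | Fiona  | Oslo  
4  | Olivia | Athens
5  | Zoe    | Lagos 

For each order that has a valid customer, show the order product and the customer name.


INNER JOIN keeps only orders rows whose customer_id matches an id in customers. Walk through each order:
  - order 1 (Notebook): customer_id=2 -> matches Yara
  - order 2 (Mouse): customer_id=NULL, no match -> dropped
  - order 3 (Cable): customer_id=4 -> matches Olivia
  - order 4 (Monitor): customer_id=NULL, no match -> dropped
So 2 of 4 rows are dropped.

SQL:
SELECT a.product, b.name AS customer
FROM orders a
INNER JOIN customers b ON a.customer_id = b.id

Result:
product  | customer
---------+---------
Notebook | Yara    
Cable    | Olivia  


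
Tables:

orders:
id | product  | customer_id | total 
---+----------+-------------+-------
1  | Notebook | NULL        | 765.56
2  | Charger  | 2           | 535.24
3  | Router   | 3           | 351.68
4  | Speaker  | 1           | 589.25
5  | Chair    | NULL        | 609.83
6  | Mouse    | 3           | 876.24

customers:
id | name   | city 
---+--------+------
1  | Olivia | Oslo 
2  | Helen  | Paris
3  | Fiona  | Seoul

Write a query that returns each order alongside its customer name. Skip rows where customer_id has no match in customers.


INNER JOIN keeps only orders rows whose customer_id matches an id in customers. Walk through each order:
  - order 1 (Notebook): customer_id=NULL, no match -> dropped
  - order 2 (Charger): customer_id=2 -> matches Helen
  - order 3 (Router): customer_id=3 -> matches Fiona
  - order 4 (Speaker): customer_id=1 -> matches Olivia
  - order 5 (Chair): customer_id=NULL, no match -> dropped
  - order 6 (Mouse): customer_id=3 -> matches Fiona
So 2 of 6 rows are dropped.

SQL:
SELECT a.product, b.name AS customer
FROM orders a
INNER JOIN customers b ON a.customer_id = b.id

Result:
product | customer
--------+---------
Charger | Helen   
Router  | Fiona   
Speaker | Olivia  
Mouse   | Fiona   


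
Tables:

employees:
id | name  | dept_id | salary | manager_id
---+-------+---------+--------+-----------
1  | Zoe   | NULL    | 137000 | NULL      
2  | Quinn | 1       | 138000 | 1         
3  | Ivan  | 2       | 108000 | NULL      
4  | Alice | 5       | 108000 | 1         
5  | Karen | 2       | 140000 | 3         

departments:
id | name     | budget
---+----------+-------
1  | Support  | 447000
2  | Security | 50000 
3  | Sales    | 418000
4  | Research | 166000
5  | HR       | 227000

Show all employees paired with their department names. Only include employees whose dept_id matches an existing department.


INNER JOIN keeps only employees rows whose dept_id matches an id in departments. Walk through each employee:
  - employee 1 (Zoe): dept_id=NULL, no match -> dropped
  - employee 2 (Quinn): dept_id=1 -> matches Support
  - employee 3 (Ivan): dept_id=2 -> matches Security
  - employee 4 (Alice): dept_id=5 -> matches HR
  - employee 5 (Karen): dept_id=2 -> matches Security
So 1 of 5 rows is dropped.

SQL:
SELECT a.name, b.name AS department
FROM employees a
INNER JOIN departments b ON a.dept_id = b.id

Result:
name  | department
------+-----------
Quinn | Support   
Ivan  | Security  
Alice | HR        
Karen | Security  


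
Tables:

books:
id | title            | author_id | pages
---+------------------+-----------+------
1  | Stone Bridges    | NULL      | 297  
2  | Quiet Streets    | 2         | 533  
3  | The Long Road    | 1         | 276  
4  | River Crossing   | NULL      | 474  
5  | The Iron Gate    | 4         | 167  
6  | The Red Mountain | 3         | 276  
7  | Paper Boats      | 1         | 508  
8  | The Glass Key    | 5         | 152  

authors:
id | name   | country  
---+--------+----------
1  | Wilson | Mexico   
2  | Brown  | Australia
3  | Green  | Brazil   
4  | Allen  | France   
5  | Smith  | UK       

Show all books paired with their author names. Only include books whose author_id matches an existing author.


INNER JOIN keeps only books rows whose author_id matches an id in authors. Walk through each book:
  - book 1 (Stone Bridges): author_id=NULL, no match -> dropped
  - book 2 (Quiet Streets): author_id=2 -> matches Brown
  - book 3 (The Long Road): author_id=1 -> matches Wilson
  - book 4 (River Crossing): author_id=NULL, no match -> dropped
  - book 5 (The Iron Gate): author_id=4 -> matches Allen
  - book 6 (The Red Mountain): author_id=3 -> matches Green
  - book 7 (Paper Boats): author_id=1 -> matches Wilson
  - book 8 (The Glass Key): author_id=5 -> matches Smith
So 2 of 8 rows are dropped.

SQL:
SELECT a.title, b.name AS author
FROM books a
INNER JOIN authors b ON a.author_id = b.id

Result:
title            | author
-----------------+-------
Quiet Streets    | Brown 
The Long Road    | Wilson
The Iron Gate    | Allen 
The Red Mountain | Green 
Paper Boats      | Wilson
The Glass Key    | Smith 


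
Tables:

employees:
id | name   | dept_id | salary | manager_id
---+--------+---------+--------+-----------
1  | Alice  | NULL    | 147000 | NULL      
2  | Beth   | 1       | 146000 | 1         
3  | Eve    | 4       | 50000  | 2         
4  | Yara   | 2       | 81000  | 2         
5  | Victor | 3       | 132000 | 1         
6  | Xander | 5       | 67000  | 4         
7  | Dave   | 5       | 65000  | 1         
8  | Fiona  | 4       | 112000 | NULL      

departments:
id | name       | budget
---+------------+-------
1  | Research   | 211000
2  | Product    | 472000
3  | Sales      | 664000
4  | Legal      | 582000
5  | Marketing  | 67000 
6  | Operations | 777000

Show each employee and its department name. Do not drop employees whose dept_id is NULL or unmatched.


LEFT JOIN keeps every row from employees (the left table); where dept_id has no match in departments, the department columns become NULL. Walk through each employee:
  - employee 1 (Alice): dept_id=NULL, no match -> kept with NULL
  - employee 2 (Beth): dept_id=1 -> matches Research
  - employee 3 (Eve): dept_id=4 -> matches Legal
  - employee 4 (Yara): dept_id=2 -> matches Product
  - employee 5 (Victor): dept_id=3 -> matches Sales
  - employee 6 (Xander): dept_id=5 -> matches Marketing
  - employee 7 (Dave): dept_id=5 -> matches Marketing
  - employee 8 (Fiona): dept_id=4 -> matches Legal
All 8 rows appear; 1 has NULL department.

SQL:
SELECT a.name, b.name AS department
FROM employees a
LEFT JOIN departments b ON a.dept_id = b.id

Result:
name   | department
-------+-----------
Alice  | NULL      
Beth   | Research  
Eve    | Legal     
Yara   | Product   
Victor | Sales     
Xander | Marketing 
Dave   | Marketing 
Fiona  | Legal     


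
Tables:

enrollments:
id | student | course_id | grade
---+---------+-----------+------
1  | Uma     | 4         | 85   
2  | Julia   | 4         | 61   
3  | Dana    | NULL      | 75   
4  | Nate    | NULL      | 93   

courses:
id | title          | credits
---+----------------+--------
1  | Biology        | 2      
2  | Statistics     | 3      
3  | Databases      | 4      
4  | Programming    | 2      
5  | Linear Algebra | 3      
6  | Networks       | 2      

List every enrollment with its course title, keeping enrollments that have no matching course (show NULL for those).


LEFT JOIN keeps every row from enrollments (the left table); where course_id has no match in courses, the course columns become NULL. Walk through each enrollment:
  - enrollment 1 (Uma): course_id=4 -> matches Programming
  - enrollment 2 (Julia): course_id=4 -> matches Programming
  - enrollment 3 (Dana): course_id=NULL, no match -> kept with NULL
  - enrollment 4 (Nate): course_id=NULL, no match -> kept with NULL
All 4 rows appear; 2 have NULL course.

SQL:
SELECT a.student, b.title AS course
FROM enrollments a
LEFT JOIN courses b ON a.course_id = b.id

Result:
student | course     
--------+------------
Uma     | Programming
Julia   | Programming
Dana    | NULL       
Nate    | NULL       


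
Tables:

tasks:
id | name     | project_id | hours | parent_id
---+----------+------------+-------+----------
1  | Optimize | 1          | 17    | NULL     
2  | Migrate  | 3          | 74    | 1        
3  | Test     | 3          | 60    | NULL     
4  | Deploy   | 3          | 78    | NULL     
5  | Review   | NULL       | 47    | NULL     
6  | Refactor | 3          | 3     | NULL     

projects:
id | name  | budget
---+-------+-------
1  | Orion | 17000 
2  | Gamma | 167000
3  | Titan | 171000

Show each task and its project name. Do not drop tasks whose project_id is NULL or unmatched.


LEFT JOIN keeps every row from tasks (the left table); where project_id has no match in projects, the project columns become NULL. Walk through each task:
  - task 1 (Optimize): project_id=1 -> matches Orion
  - task 2 (Migrate): project_id=3 -> matches Titan
  - task 3 (Test): project_id=3 -> matches Titan
  - task 4 (Deploy): project_id=3 -> matches Titan
  - task 5 (Review): project_id=NULL, no match -> kept with NULL
  - task 6 (Refactor): project_id=3 -> matches Titan
All 6 rows appear; 1 has NULL project.

SQL:
SELECT a.name, b.name AS project
FROM tasks a
LEFT JOIN projects b ON a.project_id = b.id

Result:
name     | project
---------+--------
Optimize | Orion  
Migrate  | Titan  
Test     | Titan  
Deploy   | Titan  
Review   | NULL   
Refactor | Titan  


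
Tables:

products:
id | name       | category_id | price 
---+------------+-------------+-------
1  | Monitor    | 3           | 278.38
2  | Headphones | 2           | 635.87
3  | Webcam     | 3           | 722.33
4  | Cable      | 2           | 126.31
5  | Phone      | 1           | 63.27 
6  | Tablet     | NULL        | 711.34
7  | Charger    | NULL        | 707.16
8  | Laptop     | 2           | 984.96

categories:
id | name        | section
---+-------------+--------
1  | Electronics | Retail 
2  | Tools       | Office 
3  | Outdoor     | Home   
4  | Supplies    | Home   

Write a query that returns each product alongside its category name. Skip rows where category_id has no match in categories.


INNER JOIN keeps only products rows whose category_id matches an id in categories. Walk through each product:
  - product 1 (Monitor): category_id=3 -> matches Outdoor
  - product 2 (Headphones): category_id=2 -> matches Tools
  - product 3 (Webcam): category_id=3 -> matches Outdoor
  - product 4 (Cable): category_id=2 -> matches Tools
  - product 5 (Phone): category_id=1 -> matches Electronics
  - product 6 (Tablet): category_id=NULL, no match -> dropped
  - product 7 (Charger): category_id=NULL, no match -> dropped
  - product 8 (Laptop): category_id=2 -> matches Tools
So 2 of 8 rows are dropped.

SQL:
SELECT a.name, b.name AS category
FROM products a
INNER JOIN categories b ON a.category_id = b.id

Result:
name       | category   
-----------+------------
Monitor    | Outdoor    
Headphones | Tools      
Webcam     | Outdoor    
Cable      | Tools      
Phone      | Electronics
Laptop     | Tools      


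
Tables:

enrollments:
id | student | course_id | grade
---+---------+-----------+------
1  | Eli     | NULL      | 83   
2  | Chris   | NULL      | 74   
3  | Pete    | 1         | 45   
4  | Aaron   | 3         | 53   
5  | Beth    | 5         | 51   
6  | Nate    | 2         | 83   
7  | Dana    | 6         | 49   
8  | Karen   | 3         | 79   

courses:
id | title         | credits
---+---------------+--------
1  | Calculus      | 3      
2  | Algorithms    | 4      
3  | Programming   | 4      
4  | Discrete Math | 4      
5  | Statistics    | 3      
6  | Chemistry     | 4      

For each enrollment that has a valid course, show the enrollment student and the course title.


INNER JOIN keeps only enrollments rows whose course_id matches an id in courses. Walk through each enrollment:
  - enrollment 1 (Eli): course_id=NULL, no match -> dropped
  - enrollment 2 (Chris): course_id=NULL, no match -> dropped
  - enrollment 3 (Pete): course_id=1 -> matches Calculus
  - enrollment 4 (Aaron): course_id=3 -> matches Programming
  - enrollment 5 (Beth): course_id=5 -> matches Statistics
  - enrollment 6 (Nate): course_id=2 -> matches Algorithms
  - enrollment 7 (Dana): course_id=6 -> matches Chemistry
  - enrollment 8 (Karen): course_id=3 -> matches Programming
So 2 of 8 rows are dropped.

SQL:
SELECT a.student, b.title AS course
FROM enrollments a
INNER JOIN courses b ON a.course_id = b.id

Result:
student | course     
--------+------------
Pete    | Calculus   
Aaron   | Programming
Beth    | Statistics 
Nate    | Algorithms 
Dana    | Chemistry  
Karen   | Programming


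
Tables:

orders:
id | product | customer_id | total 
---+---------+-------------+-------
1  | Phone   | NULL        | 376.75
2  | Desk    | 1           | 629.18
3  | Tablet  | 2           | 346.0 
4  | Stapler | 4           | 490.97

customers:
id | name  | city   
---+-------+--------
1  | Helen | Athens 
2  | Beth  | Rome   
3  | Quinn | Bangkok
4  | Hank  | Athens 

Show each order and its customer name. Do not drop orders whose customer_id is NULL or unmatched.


LEFT JOIN keeps every row from orders (the left table); where customer_id has no match in customers, the customer columns become NULL. Walk through each order:
  - order 1 (Phone): customer_id=NULL, no match -> kept with NULL
  - order 2 (Desk): customer_id=1 -> matches Helen
  - order 3 (Tablet): customer_id=2 -> matches Beth
  - order 4 (Stapler): customer_id=4 -> matches Hank
All 4 rows appear; 1 has NULL customer.

SQL:
SELECT a.product, b.name AS customer
FROM orders a
LEFT JOIN customers b ON a.customer_id = b.id

Result:
product | customer
--------+---------
Phone   | NULL    
Desk    | Helen   
Tablet  | Beth    
Stapler | Hank    


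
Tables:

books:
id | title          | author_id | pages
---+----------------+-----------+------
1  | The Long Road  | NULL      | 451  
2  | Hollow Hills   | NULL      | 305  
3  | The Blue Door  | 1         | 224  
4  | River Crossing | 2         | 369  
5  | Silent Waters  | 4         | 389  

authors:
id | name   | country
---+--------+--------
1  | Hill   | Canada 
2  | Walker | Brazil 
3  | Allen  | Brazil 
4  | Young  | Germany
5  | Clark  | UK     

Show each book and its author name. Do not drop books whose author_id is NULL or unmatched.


LEFT JOIN keeps every row from books (the left table); where author_id has no match in authors, the author columns become NULL. Walk through each book:
  - book 1 (The Long Road): author_id=NULL, no match -> kept with NULL
  - book 2 (Hollow Hills): author_id=NULL, no match -> kept with NULL
  - book 3 (The Blue Door): author_id=1 -> matches Hill
  - book 4 (River Crossing): author_id=2 -> matches Walker
  - book 5 (Silent Waters): author_id=4 -> matches Young
All 5 rows appear; 2 have NULL author.

SQL:
SELECT a.title, b.name AS author
FROM books a
LEFT JOIN authors b ON a.author_id = b.id

Result:
title          | author
---------------+-------
The Long Road  | NULL  
Hollow Hills   | NULL  
The Blue Door  | Hill  
River Crossing | Walker
Silent Waters  | Young 


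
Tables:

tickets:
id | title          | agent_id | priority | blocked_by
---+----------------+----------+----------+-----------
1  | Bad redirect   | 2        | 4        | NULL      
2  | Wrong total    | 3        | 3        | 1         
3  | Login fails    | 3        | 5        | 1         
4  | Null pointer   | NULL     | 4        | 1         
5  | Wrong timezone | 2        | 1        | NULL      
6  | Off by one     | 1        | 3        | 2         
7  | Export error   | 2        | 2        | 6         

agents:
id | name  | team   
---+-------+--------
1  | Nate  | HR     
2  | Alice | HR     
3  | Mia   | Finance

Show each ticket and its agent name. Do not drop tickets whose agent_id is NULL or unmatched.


LEFT JOIN keeps every row from tickets (the left table); where agent_id has no match in agents, the agent columns become NULL. Walk through each ticket:
  - ticket 1 (Bad redirect): agent_id=2 -> matches Alice
  - ticket 2 (Wrong total): agent_id=3 -> matches Mia
  - ticket 3 (Login fails): agent_id=3 -> matches Mia
  - ticket 4 (Null pointer): agent_id=NULL, no match -> kept with NULL
  - ticket 5 (Wrong timezone): agent_id=2 -> matches Alice
  - ticket 6 (Off by one): agent_id=1 -> matches Nate
  - ticket 7 (Export error): agent_id=2 -> matches Alice
All 7 rows appear; 1 has NULL agent.

SQL:
SELECT a.title, b.name AS agent
FROM tickets a
LEFT JOIN agents b ON a.agent_id = b.id

Result:
title          | agent
---------------+------
Bad redirect   | Alice
Wrong total    | Mia  
Login fails    | Mia  
Null pointer   | NULL 
Wrong timezone | Alice
Off by one     | Nate 
Export error   | Alice


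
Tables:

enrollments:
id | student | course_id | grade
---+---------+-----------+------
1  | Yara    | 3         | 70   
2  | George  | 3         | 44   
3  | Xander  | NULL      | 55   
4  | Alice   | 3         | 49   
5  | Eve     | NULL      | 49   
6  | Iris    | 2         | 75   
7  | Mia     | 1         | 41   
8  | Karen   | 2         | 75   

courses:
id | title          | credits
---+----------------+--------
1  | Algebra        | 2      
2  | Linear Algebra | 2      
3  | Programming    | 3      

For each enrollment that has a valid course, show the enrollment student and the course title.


INNER JOIN keeps only enrollments rows whose course_id matches an id in courses. Walk through each enrollment:
  - enrollment 1 (Yara): course_id=3 -> matches Programming
  - enrollment 2 (George): course_id=3 -> matches Programming
  - enrollment 3 (Xander): course_id=NULL, no match -> dropped
  - enrollment 4 (Alice): course_id=3 -> matches Programming
  - enrollment 5 (Eve): course_id=NULL, no match -> dropped
  - enrollment 6 (Iris): course_id=2 -> matches Linear Algebra
  - enrollment 7 (Mia): course_id=1 -> matches Algebra
  - enrollment 8 (Karen): course_id=2 -> matches Linear Algebra
So 2 of 8 rows are dropped.

SQL:
SELECT a.student, b.title AS course
FROM enrollments a
INNER JOIN courses b ON a.course_id = b.id

Result:
student | course        
--------+---------------
Yara    | Programming   
George  | Programming   
Alice   | Programming   
Iris    | Linear Algebra
Mia     | Algebra       
Karen   | Linear Algebra


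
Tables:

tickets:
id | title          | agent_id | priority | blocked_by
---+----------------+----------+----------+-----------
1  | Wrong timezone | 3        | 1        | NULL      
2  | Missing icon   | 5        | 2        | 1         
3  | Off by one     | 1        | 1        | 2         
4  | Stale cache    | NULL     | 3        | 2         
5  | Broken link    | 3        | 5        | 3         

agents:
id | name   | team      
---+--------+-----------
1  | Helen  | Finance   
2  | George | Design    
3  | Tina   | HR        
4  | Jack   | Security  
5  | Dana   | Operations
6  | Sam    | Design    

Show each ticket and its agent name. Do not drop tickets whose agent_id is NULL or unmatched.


LEFT JOIN keeps every row from tickets (the left table); where agent_id has no match in agents, the agent columns become NULL. Walk through each ticket:
  - ticket 1 (Wrong timezone): agent_id=3 -> matches Tina
  - ticket 2 (Missing icon): agent_id=5 -> matches Dana
  - ticket 3 (Off by one): agent_id=1 -> matches Helen
  - ticket 4 (Stale cache): agent_id=NULL, no match -> kept with NULL
  - ticket 5 (Broken link): agent_id=3 -> matches Tina
All 5 rows appear; 1 has NULL agent.

SQL:
SELECT a.title, b.name AS agent
FROM tickets a
LEFT JOIN agents b ON a.agent_id = b.id

Result:
title          | agent
---------------+------
Wrong timezone | Tina 
Missing icon   | Dana 
Off by one     | Helen
Stale cache    | NULL 
Broken link    | Tina 


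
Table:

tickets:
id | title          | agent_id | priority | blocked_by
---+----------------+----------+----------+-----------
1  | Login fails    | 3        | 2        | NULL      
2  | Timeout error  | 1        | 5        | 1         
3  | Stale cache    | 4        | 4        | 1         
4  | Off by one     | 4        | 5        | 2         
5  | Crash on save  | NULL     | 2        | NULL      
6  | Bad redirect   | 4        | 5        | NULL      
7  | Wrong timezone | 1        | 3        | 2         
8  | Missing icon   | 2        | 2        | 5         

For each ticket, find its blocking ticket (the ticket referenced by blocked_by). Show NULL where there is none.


This is a self-join: tickets is joined to a second copy of itself, matching each row's blocked_by to another row's id. Use LEFT JOIN so rows with blocked_by=NULL are kept.
  - ticket 1 (Login fails): blocked_by=NULL -> NULL
  - ticket 2 (Timeout error): blocked_by=1 -> Login fails
  - ticket 3 (Stale cache): blocked_by=1 -> Login fails
  - ticket 4 (Off by one): blocked_by=2 -> Timeout error
  - ticket 5 (Crash on save): blocked_by=NULL -> NULL
  - ticket 6 (Bad redirect): blocked_by=NULL -> NULL
  - ticket 7 (Wrong timezone): blocked_by=2 -> Timeout error
  - ticket 8 (Missing icon): blocked_by=5 -> Crash on save

SQL:
SELECT a.title AS item, b.title AS blocked_by
FROM tickets a
LEFT JOIN tickets b ON a.blocked_by = b.id

Result:
item           | blocked_by   
---------------+--------------
Login fails    | NULL         
Timeout error  | Login fails  
Stale cache    | Login fails  
Off by one     | Timeout error
Crash on save  | NULL         
Bad redirect   | NULL         
Wrong timezone | Timeout error
Missing icon   | Crash on save


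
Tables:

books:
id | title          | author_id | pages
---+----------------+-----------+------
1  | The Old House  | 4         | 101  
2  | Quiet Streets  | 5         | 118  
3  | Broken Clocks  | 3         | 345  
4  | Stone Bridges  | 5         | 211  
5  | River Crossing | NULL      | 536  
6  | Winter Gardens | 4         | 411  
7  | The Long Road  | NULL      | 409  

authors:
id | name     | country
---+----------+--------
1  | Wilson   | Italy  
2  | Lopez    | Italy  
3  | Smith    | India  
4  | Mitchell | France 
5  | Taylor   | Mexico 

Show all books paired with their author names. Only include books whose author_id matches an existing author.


INNER JOIN keeps only books rows whose author_id matches an id in authors. Walk through each book:
  - book 1 (The Old House): author_id=4 -> matches Mitchell
  - book 2 (Quiet Streets): author_id=5 -> matches Taylor
  - book 3 (Broken Clocks): author_id=3 -> matches Smith
  - book 4 (Stone Bridges): author_id=5 -> matches Taylor
  - book 5 (River Crossing): author_id=NULL, no match -> dropped
  - book 6 (Winter Gardens): author_id=4 -> matches Mitchell
  - book 7 (The Long Road): author_id=NULL, no match -> dropped
So 2 of 7 rows are dropped.

SQL:
SELECT a.title, b.name AS author
FROM books a
INNER JOIN authors b ON a.author_id = b.id

Result:
title          | author  
---------------+---------
The Old House  | Mitchell
Quiet Streets  | Taylor  
Broken Clocks  | Smith   
Stone Bridges  | Taylor  
Winter Gardens | Mitchell


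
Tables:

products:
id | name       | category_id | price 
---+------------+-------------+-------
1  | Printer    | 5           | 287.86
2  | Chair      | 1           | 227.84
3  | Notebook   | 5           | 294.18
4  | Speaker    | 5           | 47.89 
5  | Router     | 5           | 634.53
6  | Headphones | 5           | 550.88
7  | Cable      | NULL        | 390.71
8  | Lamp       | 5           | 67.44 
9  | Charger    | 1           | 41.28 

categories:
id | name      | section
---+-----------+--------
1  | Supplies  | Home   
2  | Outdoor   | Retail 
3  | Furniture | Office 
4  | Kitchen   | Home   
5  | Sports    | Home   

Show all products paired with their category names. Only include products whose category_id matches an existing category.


INNER JOIN keeps only products rows whose category_id matches an id in categories. Walk through each product:
  - product 1 (Printer): category_id=5 -> matches Sports
  - product 2 (Chair): category_id=1 -> matches Supplies
  - product 3 (Notebook): category_id=5 -> matches Sports
  - product 4 (Speaker): category_id=5 -> matches Sports
  - product 5 (Router): category_id=5 -> matches Sports
  - product 6 (Headphones): category_id=5 -> matches Sports
  - product 7 (Cable): category_id=NULL, no match -> dropped
  - product 8 (Lamp): category_id=5 -> matches Sports
  - product 9 (Charger): category_id=1 -> matches Supplies
So 1 of 9 rows is dropped.

SQL:
SELECT a.name, b.name AS category
FROM products a
INNER JOIN categories b ON a.category_id = b.id

Result:
name       | category
-----------+---------
Printer    | Sports  
Chair      | Supplies
Notebook   | Sports  
Speaker    | Sports  
Router     | Sports  
Headphones | Sports  
Lamp       | Sports  
Charger    | Supplies


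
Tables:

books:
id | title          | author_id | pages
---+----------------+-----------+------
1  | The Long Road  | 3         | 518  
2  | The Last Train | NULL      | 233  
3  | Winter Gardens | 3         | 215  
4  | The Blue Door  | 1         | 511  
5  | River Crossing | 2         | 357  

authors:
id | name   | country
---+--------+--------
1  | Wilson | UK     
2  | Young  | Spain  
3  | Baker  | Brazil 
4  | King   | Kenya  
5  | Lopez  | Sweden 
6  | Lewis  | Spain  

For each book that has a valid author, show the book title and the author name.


INNER JOIN keeps only books rows whose author_id matches an id in authors. Walk through each book:
  - book 1 (The Long Road): author_id=3 -> matches Baker
  - book 2 (The Last Train): author_id=NULL, no match -> dropped
  - book 3 (Winter Gardens): author_id=3 -> matches Baker
  - book 4 (The Blue Door): author_id=1 -> matches Wilson
  - book 5 (River Crossing): author_id=2 -> matches Young
So 1 of 5 rows is dropped.

SQL:
SELECT a.title, b.name AS author
FROM books a
INNER JOIN authors b ON a.author_id = b.id

Result:
title          | author
---------------+-------
The Long Road  | Baker 
Winter Gardens | Baker 
The Blue Door  | Wilson
River Crossing | Young 


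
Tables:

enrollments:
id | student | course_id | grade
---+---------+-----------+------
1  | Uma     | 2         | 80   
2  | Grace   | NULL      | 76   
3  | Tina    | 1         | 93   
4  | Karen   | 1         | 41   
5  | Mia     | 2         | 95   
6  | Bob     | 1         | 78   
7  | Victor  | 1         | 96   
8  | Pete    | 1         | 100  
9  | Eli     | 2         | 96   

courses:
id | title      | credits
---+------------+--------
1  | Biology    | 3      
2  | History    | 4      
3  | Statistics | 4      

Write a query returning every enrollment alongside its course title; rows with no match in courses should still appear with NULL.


LEFT JOIN keeps every row from enrollments (the left table); where course_id has no match in courses, the course columns become NULL. Walk through each enrollment:
  - enrollment 1 (Uma): course_id=2 -> matches History
  - enrollment 2 (Grace): course_id=NULL, no match -> kept with NULL
  - enrollment 3 (Tina): course_id=1 -> matches Biology
  - enrollment 4 (Karen): course_id=1 -> matches Biology
  - enrollment 5 (Mia): course_id=2 -> matches History
  - enrollment 6 (Bob): course_id=1 -> matches Biology
  - enrollment 7 (Victor): course_id=1 -> matches Biology
  - enrollment 8 (Pete): course_id=1 -> matches Biology
  - enrollment 9 (Eli): course_id=2 -> matches History
All 9 rows appear; 1 has NULL course.

SQL:
SELECT a.student, b.title AS course
FROM enrollments a
LEFT JOIN courses b ON a.course_id = b.id

Result:
student | course 
--------+--------
Uma     | History
Grace   | NULL   
Tina    | Biology
Karen   | Biology
Mia     | History
Bob     | Biology
Victor  | Biology
Pete    | Biology
Eli     | History


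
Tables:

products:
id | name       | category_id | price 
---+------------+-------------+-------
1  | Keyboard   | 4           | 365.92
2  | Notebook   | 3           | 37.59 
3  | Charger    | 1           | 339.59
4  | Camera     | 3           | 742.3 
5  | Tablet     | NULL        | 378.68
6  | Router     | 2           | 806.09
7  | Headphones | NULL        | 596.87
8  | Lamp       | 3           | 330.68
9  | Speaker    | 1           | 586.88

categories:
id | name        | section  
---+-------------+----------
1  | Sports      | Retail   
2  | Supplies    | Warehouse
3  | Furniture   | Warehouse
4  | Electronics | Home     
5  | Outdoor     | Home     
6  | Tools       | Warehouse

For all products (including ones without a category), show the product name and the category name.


LEFT JOIN keeps every row from products (the left table); where category_id has no match in categories, the category columns become NULL. Walk through each product:
  - product 1 (Keyboard): category_id=4 -> matches Electronics
  - product 2 (Notebook): category_id=3 -> matches Furniture
  - product 3 (Charger): category_id=1 -> matches Sports
  - product 4 (Camera): category_id=3 -> matches Furniture
  - product 5 (Tablet): category_id=NULL, no match -> kept with NULL
  - product 6 (Router): category_id=2 -> matches Supplies
  - product 7 (Headphones): category_id=NULL, no match -> kept with NULL
  - product 8 (Lamp): category_id=3 -> matches Furniture
  - product 9 (Speaker): category_id=1 -> matches Sports
All 9 rows appear; 2 have NULL category.

SQL:
SELECT a.name, b.name AS category
FROM products a
LEFT JOIN categories b ON a.category_id = b.id

Result:
name       | category   
-----------+------------
Keyboard   | Electronics
Notebook   | Furniture  
Charger    | Sports     
Camera     | Furniture  
Tablet     | NULL       
Router     | Supplies   
Headphones | NULL       
Lamp       | Furniture  
Speaker    | Sports     


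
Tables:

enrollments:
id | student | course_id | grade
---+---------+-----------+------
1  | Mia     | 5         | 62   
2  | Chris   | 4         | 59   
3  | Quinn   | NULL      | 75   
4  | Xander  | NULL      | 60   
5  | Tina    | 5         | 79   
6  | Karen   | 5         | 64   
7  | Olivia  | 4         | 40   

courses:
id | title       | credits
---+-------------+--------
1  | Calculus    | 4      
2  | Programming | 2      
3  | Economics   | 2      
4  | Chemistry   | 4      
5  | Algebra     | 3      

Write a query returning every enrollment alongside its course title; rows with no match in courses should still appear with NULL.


LEFT JOIN keeps every row from enrollments (the left table); where course_id has no match in courses, the course columns become NULL. Walk through each enrollment:
  - enrollment 1 (Mia): course_id=5 -> matches Algebra
  - enrollment 2 (Chris): course_id=4 -> matches Chemistry
  - enrollment 3 (Quinn): course_id=NULL, no match -> kept with NULL
  - enrollment 4 (Xander): course_id=NULL, no match -> kept with NULL
  - enrollment 5 (Tina): course_id=5 -> matches Algebra
  - enrollment 6 (Karen): course_id=5 -> matches Algebra
  - enrollment 7 (Olivia): course_id=4 -> matches Chemistry
All 7 rows appear; 2 have NULL course.

SQL:
SELECT a.student, b.title AS course
FROM enrollments a
LEFT JOIN courses b ON a.course_id = b.id

Result:
student | course   
--------+----------
Mia     | Algebra  
Chris   | Chemistry
Quinn   | NULL     
Xander  | NULL     
Tina    | Algebra  
Karen   | Algebra  
Olivia  | Chemistry


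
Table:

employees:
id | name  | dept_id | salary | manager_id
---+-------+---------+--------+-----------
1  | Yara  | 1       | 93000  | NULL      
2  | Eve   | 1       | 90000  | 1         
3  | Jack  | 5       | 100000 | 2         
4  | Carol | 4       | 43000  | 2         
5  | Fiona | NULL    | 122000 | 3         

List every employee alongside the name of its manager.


This is a self-join: employees is joined to a second copy of itself, matching each row's manager_id to another row's id. Use LEFT JOIN so rows with manager_id=NULL are kept.
  - employee 1 (Yara): manager_id=NULL -> NULL
  - employee 2 (Eve): manager_id=1 -> Yara
  - employee 3 (Jack): manager_id=2 -> Eve
  - employee 4 (Carol): manager_id=2 -> Eve
  - employee 5 (Fiona): manager_id=3 -> Jack

SQL:
SELECT a.name AS item, b.name AS manager
FROM employees a
LEFT JOIN employees b ON a.manager_id = b.id

Result:
item  | manager
------+--------
Yara  | NULL   
Eve   | Yara   
Jack  | Eve    
Carol | Eve    
Fiona | Jack   


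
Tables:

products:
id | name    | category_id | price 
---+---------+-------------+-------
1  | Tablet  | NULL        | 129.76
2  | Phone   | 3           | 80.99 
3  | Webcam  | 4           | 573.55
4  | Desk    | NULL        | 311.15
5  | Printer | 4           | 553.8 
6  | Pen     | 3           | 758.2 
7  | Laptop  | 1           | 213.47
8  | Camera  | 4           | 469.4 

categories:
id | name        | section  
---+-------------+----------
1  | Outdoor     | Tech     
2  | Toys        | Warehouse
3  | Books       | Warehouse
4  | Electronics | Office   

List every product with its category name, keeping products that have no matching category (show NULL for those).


LEFT JOIN keeps every row from products (the left table); where category_id has no match in categories, the category columns become NULL. Walk through each product:
  - product 1 (Tablet): category_id=NULL, no match -> kept with NULL
  - product 2 (Phone): category_id=3 -> matches Books
  - product 3 (Webcam): category_id=4 -> matches Electronics
  - product 4 (Desk): category_id=NULL, no match -> kept with NULL
  - product 5 (Printer): category_id=4 -> matches Electronics
  - product 6 (Pen): category_id=3 -> matches Books
  - product 7 (Laptop): category_id=1 -> matches Outdoor
  - product 8 (Camera): category_id=4 -> matches Electronics
All 8 rows appear; 2 have NULL category.

SQL:
SELECT a.name, b.name AS category
FROM products a
LEFT JOIN categories b ON a.category_id = b.id

Result:
name    | category   
--------+------------
Tablet  | NULL       
Phone   | Books      
Webcam  | Electronics
Desk    | NULL       
Printer | Electronics
Pen     | Books      
Laptop  | Outdoor    
Camera  | Electronics


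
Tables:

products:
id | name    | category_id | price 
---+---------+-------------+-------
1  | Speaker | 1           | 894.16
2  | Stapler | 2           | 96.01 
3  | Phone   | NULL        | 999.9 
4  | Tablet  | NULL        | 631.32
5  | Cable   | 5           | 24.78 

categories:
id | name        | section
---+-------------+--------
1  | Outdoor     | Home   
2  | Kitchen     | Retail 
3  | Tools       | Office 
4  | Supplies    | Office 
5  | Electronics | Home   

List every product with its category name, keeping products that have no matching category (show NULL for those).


LEFT JOIN keeps every row from products (the left table); where category_id has no match in categories, the category columns become NULL. Walk through each product:
  - product 1 (Speaker): category_id=1 -> matches Outdoor
  - product 2 (Stapler): category_id=2 -> matches Kitchen
  - product 3 (Phone): category_id=NULL, no match -> kept with NULL
  - product 4 (Tablet): category_id=NULL, no match -> kept with NULL
  - product 5 (Cable): category_id=5 -> matches Electronics
All 5 rows appear; 2 have NULL category.

SQL:
SELECT a.name, b.name AS category
FROM products a
LEFT JOIN categories b ON a.category_id = b.id

Result:
name    | category   
--------+------------
Speaker | Outdoor    
Stapler | Kitchen    
Phone   | NULL       
Tablet  | NULL       
Cable   | Electronics


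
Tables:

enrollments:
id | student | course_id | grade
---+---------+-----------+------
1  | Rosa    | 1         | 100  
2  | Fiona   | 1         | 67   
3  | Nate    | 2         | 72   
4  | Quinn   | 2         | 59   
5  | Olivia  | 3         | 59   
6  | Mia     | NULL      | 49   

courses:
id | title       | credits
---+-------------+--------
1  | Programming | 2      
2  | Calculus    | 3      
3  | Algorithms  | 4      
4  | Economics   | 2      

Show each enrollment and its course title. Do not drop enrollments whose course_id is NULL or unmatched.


LEFT JOIN keeps every row from enrollments (the left table); where course_id has no match in courses, the course columns become NULL. Walk through each enrollment:
  - enrollment 1 (Rosa): course_id=1 -> matches Programming
  - enrollment 2 (Fiona): course_id=1 -> matches Programming
  - enrollment 3 (Nate): course_id=2 -> matches Calculus
  - enrollment 4 (Quinn): course_id=2 -> matches Calculus
  - enrollment 5 (Olivia): course_id=3 -> matches Algorithms
  - enrollment 6 (Mia): course_id=NULL, no match -> kept with NULL
All 6 rows appear; 1 has NULL course.

SQL:
SELECT a.student, b.title AS course
FROM enrollments a
LEFT JOIN courses b ON a.course_id = b.id

Result:
student | course     
--------+------------
Rosa    | Programming
Fiona   | Programming
Nate    | Calculus   
Quinn   | Calculus   
Olivia  | Algorithms 
Mia     | NULL       


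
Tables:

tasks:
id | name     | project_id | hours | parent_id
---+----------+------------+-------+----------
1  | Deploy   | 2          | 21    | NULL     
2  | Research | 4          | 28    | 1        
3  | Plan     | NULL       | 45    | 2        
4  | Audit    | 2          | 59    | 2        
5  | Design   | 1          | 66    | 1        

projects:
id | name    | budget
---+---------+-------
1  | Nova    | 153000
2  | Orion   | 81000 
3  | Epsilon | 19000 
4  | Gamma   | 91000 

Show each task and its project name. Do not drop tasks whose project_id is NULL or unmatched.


LEFT JOIN keeps every row from tasks (the left table); where project_id has no match in projects, the project columns become NULL. Walk through each task:
  - task 1 (Deploy): project_id=2 -> matches Orion
  - task 2 (Research): project_id=4 -> matches Gamma
  - task 3 (Plan): project_id=NULL, no match -> kept with NULL
  - task 4 (Audit): project_id=2 -> matches Orion
  - task 5 (Design): project_id=1 -> matches Nova
All 5 rows appear; 1 has NULL project.

SQL:
SELECT a.name, b.name AS project
FROM tasks a
LEFT JOIN projects b ON a.project_id = b.id

Result:
name     | project
---------+--------
Deploy   | Orion  
Research | Gamma  
Plan     | NULL   
Audit    | Orion  
Design   | Nova   
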